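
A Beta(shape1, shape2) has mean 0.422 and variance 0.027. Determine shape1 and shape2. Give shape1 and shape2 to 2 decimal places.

Write ν = shape1+shape2; then shape1 = μν and Var = μ(1−μ)/(ν+1).
ν = μ(1−μ)/Var − 1 = 0.243916/0.027 − 1 = 8.0339.
shape1 = 0.422·8.0339 = 3.39, shape2 = 0.578·8.0339 = 4.64.

shape1 = 3.39, shape2 = 4.64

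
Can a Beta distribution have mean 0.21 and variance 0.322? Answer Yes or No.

No

The Beta variance bound is σ² < μ(1−μ).
Here μ(1−μ) = 0.21×0.79 = 0.1659, and 0.322 ≥ 0.1659.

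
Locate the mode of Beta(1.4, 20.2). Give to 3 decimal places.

0.020

The density x^(α−1)(1−x)^(β−1) is maximised at (α−1)/(α+β−2) = 0.4/19.6 = 0.020.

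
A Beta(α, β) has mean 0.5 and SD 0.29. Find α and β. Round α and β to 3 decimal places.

First σ² = 0.0841. Setting α = μn, β = (1−μ)n with n = α+β,
μ(1−μ)/(n+1) = 0.0841 ⇒ n+1 = 0.25/0.0841 = 2.9727 ⇒ n = 1.9727.
Hence α = 0.5×1.9727 = 0.986, β = 0.5×1.9727 = 0.986.

α = 0.986, β = 0.986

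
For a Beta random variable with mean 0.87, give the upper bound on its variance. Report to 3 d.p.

For fixed mean μ the Beta variance is μ(1−μ)/(α+β+1), increasing as α+β decreases.
Its least upper bound (not attained) is μ(1−μ) = 0.87·0.13 = 0.113.

0.113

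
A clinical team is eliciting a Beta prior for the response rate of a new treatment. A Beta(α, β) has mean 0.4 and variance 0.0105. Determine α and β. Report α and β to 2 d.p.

α = 8.74, β = 13.11

Let s = α+β. The Beta variance is μ(1−μ)/(s+1).
So s+1 = μ(1−μ)/σ² = (0.4×0.6)/0.0105 = 0.24/0.0105 = 22.8571, giving s = 21.8571.
Then α = μs = 0.4×21.8571 = 8.74 and β = (1−μ)s = 0.6×21.8571 = 13.11.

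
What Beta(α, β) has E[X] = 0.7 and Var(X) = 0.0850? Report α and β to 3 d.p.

α = 1.029, β = 0.441

By moment matching, α+β = μ(1−μ)/σ² − 1 = (0.7·0.3)/0.0850 − 1 = 2.4706 − 1 = 1.4706.
Since α/(α+β) = μ, α = 0.7·1.4706 = 1.029 and β = 0.3·1.4706 = 0.441.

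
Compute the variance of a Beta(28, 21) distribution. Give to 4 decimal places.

0.0049

μ = 28/49 = 0.571429; Var = μ(1−μ)/(α+β+1) = 0.2448980/50 = 0.0049.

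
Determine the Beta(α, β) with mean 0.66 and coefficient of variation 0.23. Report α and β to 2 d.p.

σ = CV·μ = 0.23×0.66 = 0.15180, so σ² = 0.023043.
s+1 = μ(1−μ)/σ² = 0.2244/0.023043 = 9.7382, so s = α+β = 8.7382.
α = μs = 5.77, β = (1−μ)s = 2.97.

α = 5.77, β = 2.97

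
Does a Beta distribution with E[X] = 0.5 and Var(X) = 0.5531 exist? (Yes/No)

For any Beta, Var(X) < E[X]·(1−E[X]).
Here μ(1−μ) = 0.5×0.5 = 0.25, and 0.5531 ≥ 0.25.

No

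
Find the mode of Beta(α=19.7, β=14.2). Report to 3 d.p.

0.586

With α,β > 1, mode = (α−1)/(α+β−2) = 18.7/31.9 = 0.586.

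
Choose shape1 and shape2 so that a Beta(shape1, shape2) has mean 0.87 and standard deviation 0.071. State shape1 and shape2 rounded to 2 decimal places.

First σ² = 0.005041. Setting shape1 = μn, shape2 = (1−μ)n with n = shape1+shape2,
μ(1−μ)/(n+1) = 0.005041 ⇒ n+1 = 0.1131/0.005041 = 22.4360 ⇒ n = 21.4360.
Hence shape1 = 0.87×21.4360 = 18.65, shape2 = 0.13×21.4360 = 2.79.

shape1 = 18.65, shape2 = 2.79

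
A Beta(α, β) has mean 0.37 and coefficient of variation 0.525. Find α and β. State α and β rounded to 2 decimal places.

σ = CV·μ = 0.525×0.37 = 0.19425, so σ² = 0.037733.
s+1 = μ(1−μ)/σ² = 0.2331/0.037733 = 6.1776, so s = α+β = 5.1776.
α = μs = 1.92, β = (1−μ)s = 3.26.

α = 1.92, β = 3.26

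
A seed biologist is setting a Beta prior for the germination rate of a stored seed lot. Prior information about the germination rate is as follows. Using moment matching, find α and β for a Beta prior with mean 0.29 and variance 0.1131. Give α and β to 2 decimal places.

α = 0.24, β = 0.58

Let s = α+β. The Beta variance is μ(1−μ)/(s+1).
So s+1 = μ(1−μ)/σ² = (0.29×0.71)/0.1131 = 0.2059/0.1131 = 1.8205, giving s = 0.8205.
Then α = μs = 0.29×0.8205 = 0.24 and β = (1−μ)s = 0.71×0.8205 = 0.58.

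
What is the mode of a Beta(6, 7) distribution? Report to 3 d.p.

0.455

With α,β > 1, mode = (α−1)/(α+β−2) = 5/11 = 0.455.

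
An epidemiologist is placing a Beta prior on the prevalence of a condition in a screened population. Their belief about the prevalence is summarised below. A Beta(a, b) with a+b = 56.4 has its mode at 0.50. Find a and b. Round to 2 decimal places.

For a,b>1 the mode is (a−1)/(a+b−2), so a = mode·(κ−2)+1 = 0.50×54.4+1 = 28.20.
And b = (1−mode)·(κ−2)+1 = 0.50×54.4+1 = 28.20.

a = 28.20, b = 28.20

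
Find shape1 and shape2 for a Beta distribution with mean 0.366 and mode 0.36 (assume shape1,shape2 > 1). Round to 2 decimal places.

shape1 = 17.08, shape2 = 29.59

Let s = shape1+shape2. Mean gives shape1 = μs = 0.366s; mode gives (shape1−1)/(s−2) = 0.36.
Substituting: 0.366s − 1 = 0.36(s−2) = 0.36s − 0.72, so 0.006s = 0.28 and s = 46.6667.
Then shape1 = 0.366×46.6667 = 17.08 and shape2 = s−shape1 = 29.59.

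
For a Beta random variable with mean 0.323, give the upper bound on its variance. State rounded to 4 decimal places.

Var = μ(1−μ)/(α+β+1), which approaches μ(1−μ) as α+β → 0.
So the supremum is μ(1−μ) = 0.323×0.677 = 0.2187.

0.2187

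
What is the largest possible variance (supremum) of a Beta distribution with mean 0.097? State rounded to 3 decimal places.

For fixed mean μ the Beta variance is μ(1−μ)/(α+β+1), increasing as α+β decreases.
Its least upper bound (not attained) is μ(1−μ) = 0.097·0.903 = 0.088.

0.088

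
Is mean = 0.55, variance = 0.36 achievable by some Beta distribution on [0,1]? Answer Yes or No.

The Beta variance bound is σ² < μ(1−μ).
Here μ(1−μ) = 0.55×0.45 = 0.2475, and 0.36 ≥ 0.2475.

No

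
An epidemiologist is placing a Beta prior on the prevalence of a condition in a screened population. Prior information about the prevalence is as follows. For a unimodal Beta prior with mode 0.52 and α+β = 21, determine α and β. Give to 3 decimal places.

α = 10.880, β = 10.120

For α,β>1 the mode is (α−1)/(α+β−2), so α = mode·(κ−2)+1 = 0.52×19+1 = 10.880.
And β = (1−mode)·(κ−2)+1 = 0.48×19+1 = 10.120.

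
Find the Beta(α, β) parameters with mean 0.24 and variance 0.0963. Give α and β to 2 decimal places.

α = 0.21, β = 0.68

Let s = α+β. The Beta variance is μ(1−μ)/(s+1).
So s+1 = μ(1−μ)/σ² = (0.24×0.76)/0.0963 = 0.1824/0.0963 = 1.8941, giving s = 0.8941.
Then α = μs = 0.24×0.8941 = 0.21 and β = (1−μ)s = 0.76×0.8941 = 0.68.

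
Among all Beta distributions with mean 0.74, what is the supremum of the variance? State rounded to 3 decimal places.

0.192

For fixed mean μ the Beta variance is μ(1−μ)/(α+β+1), increasing as α+β decreases.
Its least upper bound (not attained) is μ(1−μ) = 0.74·0.26 = 0.192.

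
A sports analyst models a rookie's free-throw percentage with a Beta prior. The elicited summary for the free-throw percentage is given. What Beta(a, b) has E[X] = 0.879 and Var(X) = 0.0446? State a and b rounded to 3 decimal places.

a = 1.217, b = 0.168

By moment matching, a+b = μ(1−μ)/σ² − 1 = (0.879·0.121)/0.0446 − 1 = 2.3847 − 1 = 1.3847.
Since a/(a+b) = μ, a = 0.879·1.3847 = 1.217 and b = 0.121·1.3847 = 0.168.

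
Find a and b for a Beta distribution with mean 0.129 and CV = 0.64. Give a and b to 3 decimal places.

Var = (CV·μ)² = (0.64×0.129)² = 0.006816.
a+b = μ(1−μ)/Var − 1 = 0.112359/0.006816 − 1 = 15.4842.
Thus a = 0.129·15.4842 = 1.997 and b = 0.871·15.4842 = 13.487.

a = 1.997, b = 13.487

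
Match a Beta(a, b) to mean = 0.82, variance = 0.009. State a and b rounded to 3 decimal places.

Let s = a+b. The Beta variance is μ(1−μ)/(s+1).
So s+1 = μ(1−μ)/σ² = (0.82×0.18)/0.009 = 0.1476/0.009 = 16.4000, giving s = 15.4000.
Then a = μs = 0.82×15.4000 = 12.628 and b = (1−μ)s = 0.18×15.4000 = 2.772.

a = 12.628, b = 2.772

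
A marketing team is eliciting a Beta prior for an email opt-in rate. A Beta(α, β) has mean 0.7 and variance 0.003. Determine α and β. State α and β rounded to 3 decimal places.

α = 48.300, β = 20.700

Let s = α+β. The Beta variance is μ(1−μ)/(s+1).
So s+1 = μ(1−μ)/σ² = (0.7×0.3)/0.003 = 0.21/0.003 = 70.0000, giving s = 69.0000.
Then α = μs = 0.7×69.0000 = 48.300 and β = (1−μ)s = 0.3×69.0000 = 20.700.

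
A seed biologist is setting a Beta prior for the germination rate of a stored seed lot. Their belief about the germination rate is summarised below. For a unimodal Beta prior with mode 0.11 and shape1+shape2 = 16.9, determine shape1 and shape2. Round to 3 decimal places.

shape1 = 2.639, shape2 = 14.261

For shape1,shape2>1 the mode is (shape1−1)/(shape1+shape2−2), so shape1 = mode·(κ−2)+1 = 0.11×14.9+1 = 2.639.
And shape2 = (1−mode)·(κ−2)+1 = 0.89×14.9+1 = 14.261.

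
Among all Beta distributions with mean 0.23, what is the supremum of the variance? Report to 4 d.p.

0.1771

Var = μ(1−μ)/(α+β+1), which approaches μ(1−μ) as α+β → 0.
So the supremum is μ(1−μ) = 0.23×0.77 = 0.1771.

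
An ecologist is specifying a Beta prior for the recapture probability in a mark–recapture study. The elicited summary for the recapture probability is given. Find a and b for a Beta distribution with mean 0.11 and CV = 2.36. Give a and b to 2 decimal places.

a = 0.05, b = 0.40

σ = CV·μ = 2.36×0.11 = 0.25960, so σ² = 0.067392.
s+1 = μ(1−μ)/σ² = 0.0979/0.067392 = 1.4527, so s = a+b = 0.4527.
a = μs = 0.05, b = (1−μ)s = 0.40.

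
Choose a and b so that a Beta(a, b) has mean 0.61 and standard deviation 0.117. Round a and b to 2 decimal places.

a = 9.99, b = 6.39

Variance = 0.117² = 0.013689. The moment-matching identity a+b = μ(1−μ)/Var − 1 gives
a+b = 0.2379/0.013689 − 1 = 16.3789, so a = μ·16.3789 = 9.99 and b = (1−μ)·16.3789 = 6.39.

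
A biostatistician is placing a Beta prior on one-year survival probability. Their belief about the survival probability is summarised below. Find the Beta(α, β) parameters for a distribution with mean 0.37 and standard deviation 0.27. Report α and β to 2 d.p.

α = 0.81, β = 1.38

First σ² = 0.0729. Setting α = μn, β = (1−μ)n with n = α+β,
μ(1−μ)/(n+1) = 0.0729 ⇒ n+1 = 0.2331/0.0729 = 3.1975 ⇒ n = 2.1975.
Hence α = 0.37×2.1975 = 0.81, β = 0.63×2.1975 = 1.38.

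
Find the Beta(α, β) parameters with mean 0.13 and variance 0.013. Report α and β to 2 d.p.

α = 1.00, β = 6.70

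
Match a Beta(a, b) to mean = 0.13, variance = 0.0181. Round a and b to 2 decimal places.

Let s = a+b. The Beta variance is μ(1−μ)/(s+1).
So s+1 = μ(1−μ)/σ² = (0.13×0.87)/0.0181 = 0.1131/0.0181 = 6.2486, giving s = 5.2486.
Then a = μs = 0.13×5.2486 = 0.68 and b = (1−μ)s = 0.87×5.2486 = 4.57.

a = 0.68, b = 4.57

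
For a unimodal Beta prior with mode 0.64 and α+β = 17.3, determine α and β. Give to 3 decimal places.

For α,β>1 the mode is (α−1)/(α+β−2), so α = mode·(κ−2)+1 = 0.64×15.3+1 = 10.792.
And β = (1−mode)·(κ−2)+1 = 0.36×15.3+1 = 6.508.

α = 10.792, β = 6.508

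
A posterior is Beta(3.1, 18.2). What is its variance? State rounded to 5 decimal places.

0.00558

α+β = 21.3 and αβ = 56.42, so Var = αβ/[(α+β)²(α+β+1)] = 56.42/10117.287 = 0.00558.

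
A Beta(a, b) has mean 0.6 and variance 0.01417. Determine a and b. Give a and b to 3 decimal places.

Let s = a+b. The Beta variance is μ(1−μ)/(s+1).
So s+1 = μ(1−μ)/σ² = (0.6×0.4)/0.01417 = 0.24/0.01417 = 16.9372, giving s = 15.9372.
Then a = μs = 0.6×15.9372 = 9.562 and b = (1−μ)s = 0.4×15.9372 = 6.375.

a = 9.562, b = 6.375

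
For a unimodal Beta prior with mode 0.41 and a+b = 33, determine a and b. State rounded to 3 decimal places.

a = 13.710, b = 19.290

For a,b>1 the mode is (a−1)/(a+b−2), so a = mode·(κ−2)+1 = 0.41×31+1 = 13.710.
And b = (1−mode)·(κ−2)+1 = 0.59×31+1 = 19.290.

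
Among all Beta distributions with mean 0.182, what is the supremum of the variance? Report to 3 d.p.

Var = μ(1−μ)/(α+β+1), which approaches μ(1−μ) as α+β → 0.
So the supremum is μ(1−μ) = 0.182×0.818 = 0.149.

0.149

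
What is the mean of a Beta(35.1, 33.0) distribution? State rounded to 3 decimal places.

0.515

E[X] = α/(α+β) = 35.1/68.1 = 0.515.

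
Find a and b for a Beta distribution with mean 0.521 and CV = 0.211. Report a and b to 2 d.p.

Var = (CV·μ)² = (0.211×0.521)² = 0.012085.
a+b = μ(1−μ)/Var − 1 = 0.249559/0.012085 − 1 = 19.6506.
Thus a = 0.521·19.6506 = 10.24 and b = 0.479·19.6506 = 9.41.

a = 10.24, b = 9.41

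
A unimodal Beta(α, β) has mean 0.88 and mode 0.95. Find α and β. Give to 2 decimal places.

Let s = α+β. Mean gives α = μs = 0.88s; mode gives (α−1)/(s−2) = 0.95.
Substituting: 0.88s − 1 = 0.95(s−2) = 0.95s − 1.90, so -0.07s = -0.90 and s = 12.8571.
Then α = 0.88×12.8571 = 11.31 and β = s−α = 1.54.

α = 11.31, β = 1.54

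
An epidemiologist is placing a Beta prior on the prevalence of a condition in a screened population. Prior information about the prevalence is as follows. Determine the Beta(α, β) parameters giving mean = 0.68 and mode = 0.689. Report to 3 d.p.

α = 28.560, β = 13.440

Let s = α+β. Mean gives α = μs = 0.68s; mode gives (α−1)/(s−2) = 0.689.
Substituting: 0.68s − 1 = 0.689(s−2) = 0.689s − 1.378, so -0.009s = -0.378 and s = 42.0000.
Then α = 0.68×42.0000 = 28.560 and β = s−α = 13.440.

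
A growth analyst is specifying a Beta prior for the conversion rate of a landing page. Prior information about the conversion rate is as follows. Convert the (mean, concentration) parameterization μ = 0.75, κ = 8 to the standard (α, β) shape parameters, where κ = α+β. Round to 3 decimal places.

Split κ in proportion μ : (1−μ): α = 0.75·8 = 6.000, β = 8 − 6.000 = 2.000.

α = 6.000, β = 2.000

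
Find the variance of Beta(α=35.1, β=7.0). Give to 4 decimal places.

Var = αβ/[(α+β)²(α+β+1)] = (35.1×7.0)/(42.1²×43.1) = 245.70/76390.871 = 0.0032.

0.0032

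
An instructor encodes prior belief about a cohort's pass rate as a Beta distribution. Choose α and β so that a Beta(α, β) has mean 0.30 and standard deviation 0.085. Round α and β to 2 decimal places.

σ² = 0.085² = 0.007225.
With s = α+β, Var = μ(1−μ)/(s+1), so s+1 = (0.30×0.70)/0.007225 = 29.0657 and s = 28.0657.
α = μs = 8.42, β = (1−μ)s = 19.65.

α = 8.42, β = 19.65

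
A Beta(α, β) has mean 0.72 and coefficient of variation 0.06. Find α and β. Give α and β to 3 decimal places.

α = 77.058, β = 29.967

Var = (CV·μ)² = (0.06×0.72)² = 0.001866.
α+β = μ(1−μ)/Var − 1 = 0.2016/0.001866 − 1 = 107.0247.
Thus α = 0.72·107.0247 = 77.058 and β = 0.28·107.0247 = 29.967.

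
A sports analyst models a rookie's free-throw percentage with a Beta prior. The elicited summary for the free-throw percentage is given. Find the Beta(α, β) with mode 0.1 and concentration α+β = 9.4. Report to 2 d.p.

α = 1.74, β = 7.66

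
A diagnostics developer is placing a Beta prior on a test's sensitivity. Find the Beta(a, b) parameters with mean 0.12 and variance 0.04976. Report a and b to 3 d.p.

a = 0.135, b = 0.988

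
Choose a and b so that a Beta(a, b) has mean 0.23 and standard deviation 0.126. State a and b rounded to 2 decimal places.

First σ² = 0.015876. Setting a = μn, b = (1−μ)n with n = a+b,
μ(1−μ)/(n+1) = 0.015876 ⇒ n+1 = 0.1771/0.015876 = 11.1552 ⇒ n = 10.1552.
Hence a = 0.23×10.1552 = 2.34, b = 0.77×10.1552 = 7.82.

a = 2.34, b = 7.82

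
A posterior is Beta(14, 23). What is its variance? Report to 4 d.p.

α+β = 37 and αβ = 322, so Var = αβ/[(α+β)²(α+β+1)] = 322/52022 = 0.0062.

0.0062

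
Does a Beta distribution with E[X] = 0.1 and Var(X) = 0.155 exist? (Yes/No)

No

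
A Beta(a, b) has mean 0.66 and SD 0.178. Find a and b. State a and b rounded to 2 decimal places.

a = 4.01, b = 2.07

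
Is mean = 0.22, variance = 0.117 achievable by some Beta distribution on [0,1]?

For any Beta, Var(X) < E[X]·(1−E[X]).
Here μ(1−μ) = 0.22×0.78 = 0.1716, and 0.117 < 0.1716.

Yes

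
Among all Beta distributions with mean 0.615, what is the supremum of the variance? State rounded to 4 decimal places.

0.2368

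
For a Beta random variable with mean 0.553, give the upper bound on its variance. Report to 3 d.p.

0.247

Var = μ(1−μ)/(α+β+1), which approaches μ(1−μ) as α+β → 0.
So the supremum is μ(1−μ) = 0.553×0.447 = 0.247.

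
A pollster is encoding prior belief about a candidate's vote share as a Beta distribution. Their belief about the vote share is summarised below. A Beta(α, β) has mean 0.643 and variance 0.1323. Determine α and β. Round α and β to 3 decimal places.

Write ν = α+β; then α = μν and Var = μ(1−μ)/(ν+1).
ν = μ(1−μ)/Var − 1 = 0.229551/0.1323 − 1 = 0.7351.
α = 0.643·0.7351 = 0.473, β = 0.357·0.7351 = 0.262.

α = 0.473, β = 0.262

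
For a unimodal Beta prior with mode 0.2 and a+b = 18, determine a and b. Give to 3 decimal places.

a = 4.200, b = 13.800

Mode = (a−1)/(κ−2) with κ = a+b, so a−1 = 0.2·16 = 3.200.
a = 4.200; b = κ − a = 13.800.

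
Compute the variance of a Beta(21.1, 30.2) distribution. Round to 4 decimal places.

0.0046

Var = αβ/[(α+β)²(α+β+1)] = (21.1×30.2)/(51.3²×52.3) = 637.22/137637.387 = 0.0046.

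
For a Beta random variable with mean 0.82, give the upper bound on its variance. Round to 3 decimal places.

0.148

Var = μ(1−μ)/(α+β+1), which approaches μ(1−μ) as α+β → 0.
So the supremum is μ(1−μ) = 0.82×0.18 = 0.148.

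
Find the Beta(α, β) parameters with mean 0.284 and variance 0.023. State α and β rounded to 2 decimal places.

Write ν = α+β; then α = μν and Var = μ(1−μ)/(ν+1).
ν = μ(1−μ)/Var − 1 = 0.203344/0.023 − 1 = 7.8410.
α = 0.284·7.8410 = 2.23, β = 0.716·7.8410 = 5.61.

α = 2.23, β = 5.61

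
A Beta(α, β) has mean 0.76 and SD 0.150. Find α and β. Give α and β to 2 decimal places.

α = 5.40, β = 1.71

Variance = 0.150² = 0.022500. The moment-matching identity α+β = μ(1−μ)/Var − 1 gives
α+β = 0.1824/0.022500 − 1 = 7.1067, so α = μ·7.1067 = 5.40 and β = (1−μ)·7.1067 = 1.71.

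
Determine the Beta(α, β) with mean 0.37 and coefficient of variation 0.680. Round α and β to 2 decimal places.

α = 0.99, β = 1.69

Var = (CV·μ)² = (0.680×0.37)² = 0.063303.
α+β = μ(1−μ)/Var − 1 = 0.2331/0.063303 − 1 = 2.6823.
Thus α = 0.37·2.6823 = 0.99 and β = 0.63·2.6823 = 1.69.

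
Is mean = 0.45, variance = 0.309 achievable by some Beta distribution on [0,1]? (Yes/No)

For any Beta, Var(X) < E[X]·(1−E[X]).
Here μ(1−μ) = 0.45×0.55 = 0.2475, and 0.309 ≥ 0.2475.

No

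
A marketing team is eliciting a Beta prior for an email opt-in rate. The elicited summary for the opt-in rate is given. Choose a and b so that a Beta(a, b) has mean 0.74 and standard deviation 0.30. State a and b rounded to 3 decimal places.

a = 0.842, b = 0.296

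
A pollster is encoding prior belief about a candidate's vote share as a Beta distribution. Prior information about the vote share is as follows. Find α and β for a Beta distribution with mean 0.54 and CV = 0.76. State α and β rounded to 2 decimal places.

σ = CV·μ = 0.76×0.54 = 0.41040, so σ² = 0.168428.
s+1 = μ(1−μ)/σ² = 0.2484/0.168428 = 1.4748, so s = α+β = 0.4748.
α = μs = 0.26, β = (1−μ)s = 0.22.

α = 0.26, β = 0.22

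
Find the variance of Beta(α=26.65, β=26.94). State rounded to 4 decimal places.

0.0046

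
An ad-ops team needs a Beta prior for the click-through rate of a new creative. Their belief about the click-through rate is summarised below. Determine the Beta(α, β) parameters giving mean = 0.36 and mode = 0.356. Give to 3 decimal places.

α = 25.920, β = 46.080

With s = α+β: μ = α/s and mode = (α−1)/(s−2). Eliminating α = μs,
μs − 1 = m(s−2) ⇒ s(μ−m) = 1−2m ⇒ s = 0.288/0.004 = 72.0000.
So α = μs = 25.920, β = (1−μ)s = 46.080.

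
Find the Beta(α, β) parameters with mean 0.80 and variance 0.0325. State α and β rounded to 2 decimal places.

Write ν = α+β; then α = μν and Var = μ(1−μ)/(ν+1).
ν = μ(1−μ)/Var − 1 = 0.1600/0.0325 − 1 = 3.9231.
α = 0.80·3.9231 = 3.14, β = 0.20·3.9231 = 0.78.

α = 3.14, β = 0.78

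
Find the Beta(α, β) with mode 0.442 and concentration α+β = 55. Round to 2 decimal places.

α = 24.43, β = 30.57

For α,β>1 the mode is (α−1)/(α+β−2), so α = mode·(κ−2)+1 = 0.442×53+1 = 24.43.
And β = (1−mode)·(κ−2)+1 = 0.558×53+1 = 30.57.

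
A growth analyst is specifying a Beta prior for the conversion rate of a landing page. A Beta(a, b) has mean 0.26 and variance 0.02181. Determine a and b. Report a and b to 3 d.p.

Write ν = a+b; then a = μν and Var = μ(1−μ)/(ν+1).
ν = μ(1−μ)/Var − 1 = 0.1924/0.02181 − 1 = 7.8216.
a = 0.26·7.8216 = 2.034, b = 0.74·7.8216 = 5.788.

a = 2.034, b = 5.788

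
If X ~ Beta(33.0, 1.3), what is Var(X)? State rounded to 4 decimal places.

α+β = 34.3 and αβ = 42.90, so Var = αβ/[(α+β)²(α+β+1)] = 42.90/41530.097 = 0.0010.

0.0010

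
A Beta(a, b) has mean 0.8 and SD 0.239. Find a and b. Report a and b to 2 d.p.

a = 1.44, b = 0.36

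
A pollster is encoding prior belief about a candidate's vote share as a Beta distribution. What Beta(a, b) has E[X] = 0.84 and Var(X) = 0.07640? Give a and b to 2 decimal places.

By moment matching, a+b = μ(1−μ)/σ² − 1 = (0.84·0.16)/0.07640 − 1 = 1.7592 − 1 = 0.7592.
Since a/(a+b) = μ, a = 0.84·0.7592 = 0.64 and b = 0.16·0.7592 = 0.12.

a = 0.64, b = 0.12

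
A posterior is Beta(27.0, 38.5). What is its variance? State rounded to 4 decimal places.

μ = 27.0/65.5 = 0.412214; Var = μ(1−μ)/(α+β+1) = 0.2422936/66.5 = 0.0036.

0.0036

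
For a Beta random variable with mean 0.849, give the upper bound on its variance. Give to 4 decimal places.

0.1282

For fixed mean μ the Beta variance is μ(1−μ)/(α+β+1), increasing as α+β decreases.
Its least upper bound (not attained) is μ(1−μ) = 0.849·0.151 = 0.1282.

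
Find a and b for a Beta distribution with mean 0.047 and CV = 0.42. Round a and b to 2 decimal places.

a = 5.36, b = 108.59

Var = (CV·μ)² = (0.42×0.047)² = 0.000390.
a+b = μ(1−μ)/Var − 1 = 0.044791/0.000390 − 1 = 113.9467.
Thus a = 0.047·113.9467 = 5.36 and b = 0.953·113.9467 = 108.59.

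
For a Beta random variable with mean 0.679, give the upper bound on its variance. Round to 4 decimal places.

0.2180

Var = μ(1−μ)/(α+β+1), which approaches μ(1−μ) as α+β → 0.
So the supremum is μ(1−μ) = 0.679×0.321 = 0.2180.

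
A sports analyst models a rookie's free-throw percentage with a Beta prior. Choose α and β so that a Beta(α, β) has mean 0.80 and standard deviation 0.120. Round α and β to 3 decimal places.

Variance = 0.120² = 0.014400. The moment-matching identity α+β = μ(1−μ)/Var − 1 gives
α+β = 0.1600/0.014400 − 1 = 10.1111, so α = μ·10.1111 = 8.089 and β = (1−μ)·10.1111 = 2.022.

α = 8.089, β = 2.022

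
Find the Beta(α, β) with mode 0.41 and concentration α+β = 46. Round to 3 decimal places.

α = 19.040, β = 26.960

Mode = (α−1)/(κ−2) with κ = α+β, so α−1 = 0.41·44 = 18.040.
α = 19.040; β = κ − α = 26.960.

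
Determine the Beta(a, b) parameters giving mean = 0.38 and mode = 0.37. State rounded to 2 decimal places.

a = 9.88, b = 16.12

Let s = a+b. Mean gives a = μs = 0.38s; mode gives (a−1)/(s−2) = 0.37.
Substituting: 0.38s − 1 = 0.37(s−2) = 0.37s − 0.74, so 0.01s = 0.26 and s = 26.0000.
Then a = 0.38×26.0000 = 9.88 and b = s−a = 16.12.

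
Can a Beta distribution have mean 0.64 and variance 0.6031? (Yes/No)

A Beta with mean μ has variance μ(1−μ)/(α+β+1) < μ(1−μ).
Here μ(1−μ) = 0.64×0.36 = 0.2304, and 0.6031 ≥ 0.2304.

No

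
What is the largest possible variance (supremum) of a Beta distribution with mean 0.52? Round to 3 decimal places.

0.250

For fixed mean μ the Beta variance is μ(1−μ)/(α+β+1), increasing as α+β decreases.
Its least upper bound (not attained) is μ(1−μ) = 0.52·0.48 = 0.250.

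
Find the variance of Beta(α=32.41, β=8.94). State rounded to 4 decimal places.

0.0040

μ = 32.41/41.35 = 0.783797; Var = μ(1−μ)/(α+β+1) = 0.1694593/42.35 = 0.0040.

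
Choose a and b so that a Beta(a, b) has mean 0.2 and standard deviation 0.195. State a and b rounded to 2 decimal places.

a = 0.64, b = 2.57

σ² = 0.195² = 0.038025.
With s = a+b, Var = μ(1−μ)/(s+1), so s+1 = (0.2×0.8)/0.038025 = 4.2078 and s = 3.2078.
a = μs = 0.64, b = (1−μ)s = 2.57.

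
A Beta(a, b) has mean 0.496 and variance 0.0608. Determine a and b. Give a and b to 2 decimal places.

a = 1.54, b = 1.57

Let s = a+b. The Beta variance is μ(1−μ)/(s+1).
So s+1 = μ(1−μ)/σ² = (0.496×0.504)/0.0608 = 0.249984/0.0608 = 4.1116, giving s = 3.1116.
Then a = μs = 0.496×3.1116 = 1.54 and b = (1−μ)s = 0.504×3.1116 = 1.57.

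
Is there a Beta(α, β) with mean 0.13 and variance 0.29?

The Beta variance bound is σ² < μ(1−μ).
Here μ(1−μ) = 0.13×0.87 = 0.1131, and 0.29 ≥ 0.1131.

No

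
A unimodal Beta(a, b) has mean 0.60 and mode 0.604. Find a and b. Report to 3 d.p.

Let s = a+b. Mean gives a = μs = 0.60s; mode gives (a−1)/(s−2) = 0.604.
Substituting: 0.60s − 1 = 0.604(s−2) = 0.604s − 1.208, so -0.004s = -0.208 and s = 52.0000.
Then a = 0.60×52.0000 = 31.200 and b = s−a = 20.800.

a = 31.200, b = 20.800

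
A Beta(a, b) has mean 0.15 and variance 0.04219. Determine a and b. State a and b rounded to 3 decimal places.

Write ν = a+b; then a = μν and Var = μ(1−μ)/(ν+1).
ν = μ(1−μ)/Var − 1 = 0.1275/0.04219 − 1 = 2.0220.
a = 0.15·2.0220 = 0.303, b = 0.85·2.0220 = 1.719.

a = 0.303, b = 1.719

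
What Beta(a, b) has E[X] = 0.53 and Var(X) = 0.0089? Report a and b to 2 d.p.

Let s = a+b. The Beta variance is μ(1−μ)/(s+1).
So s+1 = μ(1−μ)/σ² = (0.53×0.47)/0.0089 = 0.2491/0.0089 = 27.9888, giving s = 26.9888.
Then a = μs = 0.53×26.9888 = 14.30 and b = (1−μ)s = 0.47×26.9888 = 12.68.

a = 14.30, b = 12.68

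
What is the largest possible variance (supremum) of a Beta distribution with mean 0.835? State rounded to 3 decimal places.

0.138

For fixed mean μ the Beta variance is μ(1−μ)/(α+β+1), increasing as α+β decreases.
Its least upper bound (not attained) is μ(1−μ) = 0.835·0.165 = 0.138.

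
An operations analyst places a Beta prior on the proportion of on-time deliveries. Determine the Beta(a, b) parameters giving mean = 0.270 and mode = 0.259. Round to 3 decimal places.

a = 11.831, b = 31.987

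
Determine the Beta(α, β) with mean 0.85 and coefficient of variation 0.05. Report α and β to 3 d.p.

α = 59.150, β = 10.438

σ = CV·μ = 0.05×0.85 = 0.04250, so σ² = 0.001806.
s+1 = μ(1−μ)/σ² = 0.1275/0.001806 = 70.5882, so s = α+β = 69.5882.
α = μs = 59.150, β = (1−μ)s = 10.438.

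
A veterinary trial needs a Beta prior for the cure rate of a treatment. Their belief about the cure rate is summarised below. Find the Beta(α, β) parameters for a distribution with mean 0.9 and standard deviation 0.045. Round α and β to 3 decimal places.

Variance = 0.045² = 0.002025. The moment-matching identity α+β = μ(1−μ)/Var − 1 gives
α+β = 0.09/0.002025 − 1 = 43.4444, so α = μ·43.4444 = 39.100 and β = (1−μ)·43.4444 = 4.344.

α = 39.100, β = 4.344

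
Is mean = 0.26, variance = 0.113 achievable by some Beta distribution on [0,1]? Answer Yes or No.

For any Beta, Var(X) < E[X]·(1−E[X]).
Here μ(1−μ) = 0.26×0.74 = 0.1924, and 0.113 < 0.1924.

Yes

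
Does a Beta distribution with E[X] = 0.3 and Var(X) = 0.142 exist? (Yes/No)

Yes

A Beta with mean μ has variance μ(1−μ)/(α+β+1) < μ(1−μ).
Here μ(1−μ) = 0.3×0.7 = 0.21, and 0.142 < 0.21.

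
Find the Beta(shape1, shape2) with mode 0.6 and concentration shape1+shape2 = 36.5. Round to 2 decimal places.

shape1 = 21.70, shape2 = 14.80

Mode = (shape1−1)/(κ−2) with κ = shape1+shape2, so shape1−1 = 0.6·34.5 = 20.70.
shape1 = 21.70; shape2 = κ − shape1 = 14.80.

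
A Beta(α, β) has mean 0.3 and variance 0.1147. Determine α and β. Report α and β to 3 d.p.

α = 0.249, β = 0.582

Write ν = α+β; then α = μν and Var = μ(1−μ)/(ν+1).
ν = μ(1−μ)/Var − 1 = 0.21/0.1147 − 1 = 0.8309.
α = 0.3·0.8309 = 0.249, β = 0.7·0.8309 = 0.582.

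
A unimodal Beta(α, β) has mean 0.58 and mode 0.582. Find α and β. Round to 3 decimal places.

Let s = α+β. Mean gives α = μs = 0.58s; mode gives (α−1)/(s−2) = 0.582.
Substituting: 0.58s − 1 = 0.582(s−2) = 0.582s − 1.164, so -0.002s = -0.164 and s = 82.0000.
Then α = 0.58×82.0000 = 47.560 and β = s−α = 34.440.

α = 47.560, β = 34.440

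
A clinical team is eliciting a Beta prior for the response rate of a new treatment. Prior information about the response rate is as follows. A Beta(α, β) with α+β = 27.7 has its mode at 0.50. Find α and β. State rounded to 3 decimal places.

α = 13.850, β = 13.850

For α,β>1 the mode is (α−1)/(α+β−2), so α = mode·(κ−2)+1 = 0.50×25.7+1 = 13.850.
And β = (1−mode)·(κ−2)+1 = 0.50×25.7+1 = 13.850.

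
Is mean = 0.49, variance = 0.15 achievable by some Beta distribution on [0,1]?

For any Beta, Var(X) < E[X]·(1−E[X]).
Here μ(1−μ) = 0.49×0.51 = 0.2499, and 0.15 < 0.2499.

Yes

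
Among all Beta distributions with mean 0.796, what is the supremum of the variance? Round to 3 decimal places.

0.162

For fixed mean μ the Beta variance is μ(1−μ)/(α+β+1), increasing as α+β decreases.
Its least upper bound (not attained) is μ(1−μ) = 0.796·0.204 = 0.162.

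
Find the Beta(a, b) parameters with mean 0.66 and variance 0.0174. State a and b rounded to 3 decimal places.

By moment matching, a+b = μ(1−μ)/σ² − 1 = (0.66·0.34)/0.0174 − 1 = 12.8966 − 1 = 11.8966.
Since a/(a+b) = μ, a = 0.66·11.8966 = 7.852 and b = 0.34·11.8966 = 4.045.

a = 7.852, b = 4.045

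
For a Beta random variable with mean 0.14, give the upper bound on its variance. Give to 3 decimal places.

0.120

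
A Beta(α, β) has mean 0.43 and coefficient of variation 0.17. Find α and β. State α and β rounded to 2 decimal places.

α = 19.29, β = 25.57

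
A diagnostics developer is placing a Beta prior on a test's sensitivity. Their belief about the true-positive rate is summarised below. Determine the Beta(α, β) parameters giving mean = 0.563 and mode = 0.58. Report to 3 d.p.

Let s = α+β. Mean gives α = μs = 0.563s; mode gives (α−1)/(s−2) = 0.58.
Substituting: 0.563s − 1 = 0.58(s−2) = 0.58s − 1.16, so -0.017s = -0.16 and s = 9.4118.
Then α = 0.563×9.4118 = 5.299 and β = s−α = 4.113.

α = 5.299, β = 4.113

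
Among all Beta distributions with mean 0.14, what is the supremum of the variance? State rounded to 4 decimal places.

Var = μ(1−μ)/(α+β+1), which approaches μ(1−μ) as α+β → 0.
So the supremum is μ(1−μ) = 0.14×0.86 = 0.1204.

0.1204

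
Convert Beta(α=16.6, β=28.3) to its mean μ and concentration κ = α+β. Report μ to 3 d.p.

μ = 0.370, κ = 44.9

κ = α+β = 16.6+28.3 = 44.9; μ = α/κ = 16.6/44.9 = 0.370.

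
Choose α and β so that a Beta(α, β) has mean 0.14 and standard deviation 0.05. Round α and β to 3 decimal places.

α = 6.602, β = 40.558

First σ² = 0.0025. Setting α = μn, β = (1−μ)n with n = α+β,
μ(1−μ)/(n+1) = 0.0025 ⇒ n+1 = 0.1204/0.0025 = 48.1600 ⇒ n = 47.1600.
Hence α = 0.14×47.1600 = 6.602, β = 0.86×47.1600 = 40.558.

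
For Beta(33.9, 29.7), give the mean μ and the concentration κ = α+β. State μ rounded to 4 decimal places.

κ = α+β = 33.9+29.7 = 63.6; μ = α/κ = 33.9/63.6 = 0.5330.

μ = 0.5330, κ = 63.6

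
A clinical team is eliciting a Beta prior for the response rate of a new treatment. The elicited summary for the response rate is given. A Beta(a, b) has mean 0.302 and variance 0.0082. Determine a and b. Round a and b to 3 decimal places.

a = 7.461, b = 17.245

Write ν = a+b; then a = μν and Var = μ(1−μ)/(ν+1).
ν = μ(1−μ)/Var − 1 = 0.210796/0.0082 − 1 = 24.7068.
a = 0.302·24.7068 = 7.461, b = 0.698·24.7068 = 17.245.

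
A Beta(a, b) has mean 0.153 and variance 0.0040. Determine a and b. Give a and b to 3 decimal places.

a = 4.804, b = 26.594

By moment matching, a+b = μ(1−μ)/σ² − 1 = (0.153·0.847)/0.0040 − 1 = 32.3977 − 1 = 31.3977.
Since a/(a+b) = μ, a = 0.153·31.3977 = 4.804 and b = 0.847·31.3977 = 26.594.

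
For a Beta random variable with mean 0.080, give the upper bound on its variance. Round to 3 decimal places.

0.074

For fixed mean μ the Beta variance is μ(1−μ)/(α+β+1), increasing as α+β decreases.
Its least upper bound (not attained) is μ(1−μ) = 0.080·0.920 = 0.074.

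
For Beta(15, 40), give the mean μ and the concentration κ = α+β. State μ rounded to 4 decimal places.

μ = 0.2727, κ = 55

κ = α+β = 15+40 = 55; μ = α/κ = 15/55 = 0.2727.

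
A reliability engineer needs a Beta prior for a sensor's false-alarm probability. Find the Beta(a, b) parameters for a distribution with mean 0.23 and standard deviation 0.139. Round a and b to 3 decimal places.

a = 1.878, b = 6.288

Variance = 0.139² = 0.019321. The moment-matching identity a+b = μ(1−μ)/Var − 1 gives
a+b = 0.1771/0.019321 − 1 = 8.1662, so a = μ·8.1662 = 1.878 and b = (1−μ)·8.1662 = 6.288.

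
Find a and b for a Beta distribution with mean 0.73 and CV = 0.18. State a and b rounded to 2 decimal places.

a = 7.60, b = 2.81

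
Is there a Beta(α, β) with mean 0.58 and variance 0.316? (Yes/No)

For any Beta, Var(X) < E[X]·(1−E[X]).
Here μ(1−μ) = 0.58×0.42 = 0.2436, and 0.316 ≥ 0.2436.

No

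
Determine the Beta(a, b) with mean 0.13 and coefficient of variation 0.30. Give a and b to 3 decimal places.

a = 9.537, b = 63.822

σ = CV·μ = 0.30×0.13 = 0.03900, so σ² = 0.001521.
s+1 = μ(1−μ)/σ² = 0.1131/0.001521 = 74.3590, so s = a+b = 73.3590.
a = μs = 9.537, b = (1−μ)s = 63.822.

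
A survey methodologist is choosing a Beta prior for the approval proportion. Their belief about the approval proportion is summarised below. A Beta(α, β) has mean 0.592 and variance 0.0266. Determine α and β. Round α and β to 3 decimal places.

Write ν = α+β; then α = μν and Var = μ(1−μ)/(ν+1).
ν = μ(1−μ)/Var − 1 = 0.241536/0.0266 − 1 = 8.0803.
α = 0.592·8.0803 = 4.784, β = 0.408·8.0803 = 3.297.

α = 4.784, β = 3.297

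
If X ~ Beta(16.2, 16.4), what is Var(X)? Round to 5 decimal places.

0.00744

Var = αβ/[(α+β)²(α+β+1)] = (16.2×16.4)/(32.6²×33.6) = 265.68/35708.736 = 0.00744.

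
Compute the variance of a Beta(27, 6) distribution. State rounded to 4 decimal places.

0.0044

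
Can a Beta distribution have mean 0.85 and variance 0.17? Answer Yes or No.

For any Beta, Var(X) < E[X]·(1−E[X]).
Here μ(1−μ) = 0.85×0.15 = 0.1275, and 0.17 ≥ 0.1275.

No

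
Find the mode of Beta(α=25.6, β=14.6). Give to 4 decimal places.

With α,β > 1, mode = (α−1)/(α+β−2) = 24.6/38.2 = 0.6440.

0.6440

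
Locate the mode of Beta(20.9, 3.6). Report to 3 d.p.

0.884

With α,β > 1, mode = (α−1)/(α+β−2) = 19.9/22.5 = 0.884.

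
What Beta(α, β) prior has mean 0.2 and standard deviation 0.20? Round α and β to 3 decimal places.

First σ² = 0.0400. Setting α = μn, β = (1−μ)n with n = α+β,
μ(1−μ)/(n+1) = 0.0400 ⇒ n+1 = 0.16/0.0400 = 4.0000 ⇒ n = 3.0000.
Hence α = 0.2×3.0000 = 0.600, β = 0.8×3.0000 = 2.400.

α = 0.600, β = 2.400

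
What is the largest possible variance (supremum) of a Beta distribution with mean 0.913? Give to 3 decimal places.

0.079

For fixed mean μ the Beta variance is μ(1−μ)/(α+β+1), increasing as α+β decreases.
Its least upper bound (not attained) is μ(1−μ) = 0.913·0.087 = 0.079.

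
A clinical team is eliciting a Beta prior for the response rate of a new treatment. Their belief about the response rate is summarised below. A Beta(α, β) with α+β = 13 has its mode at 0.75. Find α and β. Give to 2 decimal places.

Since the density peak of Beta(α,β) is at (α−1)/(α+β−2),
α = 1 + 0.75(13−2) = 9.25 and β = 13 − 9.25 = 3.75.

α = 9.25, β = 3.75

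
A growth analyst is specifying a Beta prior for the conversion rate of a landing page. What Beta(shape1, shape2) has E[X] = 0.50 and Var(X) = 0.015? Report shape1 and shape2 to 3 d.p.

Write ν = shape1+shape2; then shape1 = μν and Var = μ(1−μ)/(ν+1).
ν = μ(1−μ)/Var − 1 = 0.2500/0.015 − 1 = 15.6667.
shape1 = 0.50·15.6667 = 7.833, shape2 = 0.50·15.6667 = 7.833.

shape1 = 7.833, shape2 = 7.833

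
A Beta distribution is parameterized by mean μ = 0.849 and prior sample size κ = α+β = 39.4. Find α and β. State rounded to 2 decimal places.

α = μκ = 0.849×39.4 = 33.45 and β = (1−μ)κ = 0.151×39.4 = 5.95.

α = 33.45, β = 5.95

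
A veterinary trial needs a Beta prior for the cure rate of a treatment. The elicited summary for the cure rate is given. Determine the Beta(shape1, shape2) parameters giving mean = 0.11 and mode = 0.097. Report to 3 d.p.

Let s = shape1+shape2. Mean gives shape1 = μs = 0.11s; mode gives (shape1−1)/(s−2) = 0.097.
Substituting: 0.11s − 1 = 0.097(s−2) = 0.097s − 0.194, so 0.013s = 0.806 and s = 62.0000.
Then shape1 = 0.11×62.0000 = 6.820 and shape2 = s−shape1 = 55.180.

shape1 = 6.820, shape2 = 55.180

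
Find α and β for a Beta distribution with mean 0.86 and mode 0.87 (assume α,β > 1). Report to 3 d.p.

With s = α+β: μ = α/s and mode = (α−1)/(s−2). Eliminating α = μs,
μs − 1 = m(s−2) ⇒ s(μ−m) = 1−2m ⇒ s = -0.74/-0.01 = 74.0000.
So α = μs = 63.640, β = (1−μ)s = 10.360.

α = 63.640, β = 10.360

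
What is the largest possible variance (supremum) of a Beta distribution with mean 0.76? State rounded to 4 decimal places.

0.1824

Var = μ(1−μ)/(α+β+1), which approaches μ(1−μ) as α+β → 0.
So the supremum is μ(1−μ) = 0.76×0.24 = 0.1824.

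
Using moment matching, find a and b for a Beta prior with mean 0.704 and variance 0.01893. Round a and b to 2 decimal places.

Write ν = a+b; then a = μν and Var = μ(1−μ)/(ν+1).
ν = μ(1−μ)/Var − 1 = 0.208384/0.01893 − 1 = 10.0081.
a = 0.704·10.0081 = 7.05, b = 0.296·10.0081 = 2.96.

a = 7.05, b = 2.96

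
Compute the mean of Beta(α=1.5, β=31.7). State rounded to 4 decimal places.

0.0452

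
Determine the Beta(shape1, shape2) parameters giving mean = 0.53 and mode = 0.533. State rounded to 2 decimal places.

With s = shape1+shape2: μ = shape1/s and mode = (shape1−1)/(s−2). Eliminating shape1 = μs,
μs − 1 = m(s−2) ⇒ s(μ−m) = 1−2m ⇒ s = -0.066/-0.003 = 22.0000.
So shape1 = μs = 11.66, shape2 = (1−μ)s = 10.34.

shape1 = 11.66, shape2 = 10.34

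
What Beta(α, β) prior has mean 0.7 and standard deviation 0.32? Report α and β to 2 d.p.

α = 0.74, β = 0.32

First σ² = 0.1024. Setting α = μn, β = (1−μ)n with n = α+β,
μ(1−μ)/(n+1) = 0.1024 ⇒ n+1 = 0.21/0.1024 = 2.0508 ⇒ n = 1.0508.
Hence α = 0.7×1.0508 = 0.74, β = 0.3×1.0508 = 0.32.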